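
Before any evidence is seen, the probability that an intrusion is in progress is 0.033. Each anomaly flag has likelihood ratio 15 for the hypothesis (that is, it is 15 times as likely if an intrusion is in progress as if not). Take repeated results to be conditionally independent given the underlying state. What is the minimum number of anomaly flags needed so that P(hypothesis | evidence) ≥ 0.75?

Prior odds: 0.033 ÷ 0.967 = 33/967.
Likelihood ratio per anomaly flag = 15.
Target odds: 0.75 ÷ 0.25 = 3.
Need (33/967) × 15ⁿ ≥ 3, i.e. 15ⁿ ≥ 967/11.
15¹ = 15 falls short of 967/11 but 15² = 225 reaches it, so n = 2.

2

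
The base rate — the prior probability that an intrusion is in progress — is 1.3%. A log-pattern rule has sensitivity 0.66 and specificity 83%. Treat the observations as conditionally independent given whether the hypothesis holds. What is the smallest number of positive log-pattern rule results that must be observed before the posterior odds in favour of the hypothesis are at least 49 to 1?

7

Prior odds = 0.013/0.987 = 13/987.
False-positive rate = 1 − 0.83 = 0.17; likelihood ratio of a positive = 0.66/0.17 = 66/17.
Target odds = 49.
Require (66/17)ⁿ ≥ 49 ÷ (13/987) = 48363/13.
(66/17)⁶ ≈3424.29 falls short of 48363/13 but (66/17)⁷ ≈13294.3 reaches it, so n = 7.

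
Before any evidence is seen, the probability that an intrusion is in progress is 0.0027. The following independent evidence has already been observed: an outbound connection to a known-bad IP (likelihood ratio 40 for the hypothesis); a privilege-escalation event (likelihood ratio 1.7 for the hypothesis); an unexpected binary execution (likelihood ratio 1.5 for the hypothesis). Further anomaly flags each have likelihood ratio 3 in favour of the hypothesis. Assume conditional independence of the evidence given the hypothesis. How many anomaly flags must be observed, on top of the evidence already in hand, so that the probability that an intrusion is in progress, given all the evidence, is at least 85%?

Prior odds = 0.0027/0.9973 = 27/9973.
Combined Bayes factor of the evidence already in hand = 40 × 1.7 × 1.5 = 102.
Odds after that evidence = (27/9973) × 102 = 2754/9973.
Target odds = 0.85/0.15 = 17/3.
Need 3ⁿ ≥ 17/3 ÷ (2754/9973) = 9973/486.
3² = 9 falls short of 9973/486 but 3³ = 27 reaches it, so n = 3.

3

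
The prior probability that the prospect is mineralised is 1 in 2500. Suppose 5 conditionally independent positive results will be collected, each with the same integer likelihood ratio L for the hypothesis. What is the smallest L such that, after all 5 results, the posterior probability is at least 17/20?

7

Prior odds = 0.0004/0.9996 = 1/2499.
Target odds = 0.85/0.15 = 17/3.
Need L⁵ ≥ 17/3 ÷ (1/2499) = 14161.
6⁵ = 7776 < 14161 ≤ 16807 = 7⁵, so L = 7.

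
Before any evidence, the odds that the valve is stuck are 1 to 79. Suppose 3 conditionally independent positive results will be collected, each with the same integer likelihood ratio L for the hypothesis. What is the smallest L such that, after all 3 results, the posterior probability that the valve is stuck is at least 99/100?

20

Prior odds = 1/79.
Target odds = 0.99/0.01 = 99.
Need L³ ≥ 99 ÷ (1/79) = 7821.
19³ = 6859 < 7821 ≤ 8000 = 20³, so L = 20.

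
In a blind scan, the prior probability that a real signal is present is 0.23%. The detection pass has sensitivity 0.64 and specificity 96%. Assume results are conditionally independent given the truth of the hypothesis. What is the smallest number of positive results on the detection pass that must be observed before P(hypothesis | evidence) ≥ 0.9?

3

Prior odds: 0.0023 ÷ 0.9977 = 23/9977.
False-positive rate = 1 − 0.96 = 0.04; likelihood ratio of a positive = 0.64/0.04 = 16.
Target odds: 0.9 ÷ 0.1 = 9.
Require 16ⁿ ≥ 9 ÷ (23/9977) = 89793/23.
16² = 256 falls short of 89793/23 but 16³ = 4096 reaches it, so n = 3.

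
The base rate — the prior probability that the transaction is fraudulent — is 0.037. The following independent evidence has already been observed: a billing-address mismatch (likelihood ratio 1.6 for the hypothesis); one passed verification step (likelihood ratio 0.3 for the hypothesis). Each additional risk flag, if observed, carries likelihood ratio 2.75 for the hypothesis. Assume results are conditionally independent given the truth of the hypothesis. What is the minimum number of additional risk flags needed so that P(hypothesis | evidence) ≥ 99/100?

9

Prior odds = 0.037/0.963 = 37/963.
Combined Bayes factor of the evidence already in hand = 1.6 × 0.3 = 0.48.
Odds after that evidence = (37/963) × 0.48 = 148/8025.
Target odds = 0.99/0.01 = 99.
Need 2.75ⁿ ≥ 99 ÷ (148/8025) = 794475/148.
2.75⁸ = 214358881/65536 falls short of 794475/148 but 2.75⁹ ≈8994.86 reaches it, so n = 9.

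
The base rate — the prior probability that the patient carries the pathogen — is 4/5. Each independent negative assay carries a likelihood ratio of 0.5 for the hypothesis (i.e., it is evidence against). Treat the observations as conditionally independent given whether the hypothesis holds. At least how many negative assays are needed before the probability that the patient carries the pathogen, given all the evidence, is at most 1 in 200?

10

Prior odds: 0.8 ÷ 0.2 = 4.
Likelihood ratio per negative assay = 0.5.
Target odds: 0.005 ÷ 0.995 = 1/199.
Require 0.5ⁿ ≤ 1/199 ÷ 4 = 1/796.
0.5⁹ = 0.001953125 is still above 1/796 but 0.5¹⁰ = 1/1024 is at or below it, so n = 10.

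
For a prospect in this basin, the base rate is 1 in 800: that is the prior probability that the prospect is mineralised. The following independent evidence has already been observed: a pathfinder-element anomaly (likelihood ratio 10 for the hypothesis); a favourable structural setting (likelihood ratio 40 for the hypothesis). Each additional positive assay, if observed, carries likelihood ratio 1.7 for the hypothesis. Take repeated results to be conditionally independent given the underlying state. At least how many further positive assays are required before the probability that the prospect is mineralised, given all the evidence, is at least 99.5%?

12

Prior odds = 0.00125/0.99875 = 1/799.
Combined Bayes factor of the evidence already in hand = 10 × 40 = 400.
Odds after that evidence = (1/799) × 400 = 400/799.
Target odds = 0.995/0.005 = 199.
Need 1.7ⁿ ≥ 199 ÷ (400/799) = 397.5025.
1.7¹¹ ≈342.719 falls short of 397.5025 but 1.7¹² ≈582.622 reaches it, so n = 12.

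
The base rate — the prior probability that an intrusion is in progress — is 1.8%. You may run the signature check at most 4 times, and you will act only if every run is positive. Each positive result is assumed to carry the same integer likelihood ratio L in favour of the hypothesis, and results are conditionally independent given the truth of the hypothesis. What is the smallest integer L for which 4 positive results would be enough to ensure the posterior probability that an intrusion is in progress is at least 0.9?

Prior odds = 0.018/0.982 = 9/491.
Target odds = 0.9/0.1 = 9.
Need L⁴ ≥ 9 ÷ (9/491) = 491.
4⁴ = 256 < 491 ≤ 625 = 5⁴, so L = 5.

5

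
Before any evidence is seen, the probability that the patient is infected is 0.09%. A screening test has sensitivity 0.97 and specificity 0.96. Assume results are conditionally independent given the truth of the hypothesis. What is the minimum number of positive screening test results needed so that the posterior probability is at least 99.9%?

5

Prior odds = 0.0009/0.9991 = 9/9991.
False-positive rate = 1 − 0.96 = 0.04; likelihood ratio of a positive = 0.97/0.04 = 24.25.
Target posterior odds = 0.999/0.001 = 999.
Require 24.25ⁿ ≥ 999 ÷ (9/9991) = 1109001.
24.25⁴ = 88529281/256 falls short of 1109001 but 24.25⁵ ≈8.38607e+06 reaches it, so n = 5.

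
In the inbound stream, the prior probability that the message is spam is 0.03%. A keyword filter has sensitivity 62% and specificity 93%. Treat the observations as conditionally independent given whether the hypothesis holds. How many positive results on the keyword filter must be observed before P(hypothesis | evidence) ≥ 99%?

6

Prior odds = 0.0003/0.9997 = 3/9997.
False-positive rate = 1 − 0.93 = 0.07; likelihood ratio of a positive = 0.62/0.07 = 62/7.
Target posterior odds = 0.99/0.01 = 99.
Need (3/9997) × (62/7)ⁿ ≥ 99, i.e. (62/7)ⁿ ≥ 329901.
(62/7)⁵ = 916132832/16807 falls short of 329901 but (62/7)⁶ ≈482794 reaches it, so n = 6.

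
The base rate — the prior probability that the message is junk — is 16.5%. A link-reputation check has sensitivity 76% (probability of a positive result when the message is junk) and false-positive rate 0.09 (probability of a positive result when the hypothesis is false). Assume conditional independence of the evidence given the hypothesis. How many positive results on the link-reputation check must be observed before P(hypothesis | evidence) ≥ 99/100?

Prior odds = 0.165/0.835 = 33/167.
Likelihood ratio of a positive result = 0.76/0.09 = 76/9.
Target posterior odds = 0.99/0.01 = 99.
Need (33/167) × (76/9)ⁿ ≥ 99, i.e. (76/9)ⁿ ≥ 501.
(76/9)² = 5776/81 falls short of 501 but (76/9)³ = 438976/729 reaches it, so n = 3.

3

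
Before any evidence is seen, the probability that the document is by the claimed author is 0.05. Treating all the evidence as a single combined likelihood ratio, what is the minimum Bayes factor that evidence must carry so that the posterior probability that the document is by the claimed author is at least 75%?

57

Prior odds = 0.05/0.95 = 1/19.
Target odds = 0.75/0.25 = 3.
Required Bayes factor = 3 ÷ (1/19) = 57.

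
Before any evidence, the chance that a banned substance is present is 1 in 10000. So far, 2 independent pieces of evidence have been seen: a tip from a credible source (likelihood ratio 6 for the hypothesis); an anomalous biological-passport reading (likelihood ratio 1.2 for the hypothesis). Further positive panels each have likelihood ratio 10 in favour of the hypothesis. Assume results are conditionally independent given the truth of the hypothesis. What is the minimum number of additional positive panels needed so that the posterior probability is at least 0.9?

Prior odds = 0.0001/0.9999 = 1/9999.
Combined Bayes factor of the evidence already in hand = 6 × 1.2 = 7.2.
Odds after that evidence = (1/9999) × 7.2 = 4/5555.
Target odds = 0.9/0.1 = 9.
Need 10ⁿ ≥ 9 ÷ (4/5555) = 12498.75.
10⁴ = 10000 falls short of 12498.75 but 10⁵ = 100000 reaches it, so n = 5.

5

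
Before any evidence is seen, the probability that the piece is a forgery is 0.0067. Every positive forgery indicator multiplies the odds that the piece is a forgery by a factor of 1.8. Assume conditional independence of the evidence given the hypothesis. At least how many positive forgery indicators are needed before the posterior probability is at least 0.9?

13

Prior odds: 0.0067 ÷ 0.9933 = 67/9933.
Likelihood ratio per positive forgery indicator = 1.8.
Target odds: 0.9 ÷ 0.1 = 9.
Require 1.8ⁿ ≥ 9 ÷ (67/9933) = 89397/67.
1.8¹² ≈1156.83 falls short of 89397/67 but 1.8¹³ ≈2082.3 reaches it, so n = 13.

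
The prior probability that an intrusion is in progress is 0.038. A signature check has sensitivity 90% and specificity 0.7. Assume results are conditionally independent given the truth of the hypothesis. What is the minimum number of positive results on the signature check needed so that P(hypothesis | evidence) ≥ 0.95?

Prior odds = 0.038/0.962 = 19/481.
False-positive rate = 1 − 0.7 = 0.3; likelihood ratio of a positive = 0.9/0.3 = 3.
Target odds: 0.95 ÷ 0.05 = 19.
Require 3ⁿ ≥ 19 ÷ (19/481) = 481.
3⁵ = 243 falls short of 481 but 3⁶ = 729 reaches it, so n = 6.

6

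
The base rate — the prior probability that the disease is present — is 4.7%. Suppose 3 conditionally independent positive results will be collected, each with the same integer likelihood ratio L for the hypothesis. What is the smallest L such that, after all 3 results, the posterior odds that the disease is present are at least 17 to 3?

Prior odds = 0.047/0.953 = 47/953.
Target odds = 17/3.
Need L³ ≥ 17/3 ÷ (47/953) = 16201/141.
4³ = 64 < 16201/141 ≤ 125 = 5³, so L = 5.

5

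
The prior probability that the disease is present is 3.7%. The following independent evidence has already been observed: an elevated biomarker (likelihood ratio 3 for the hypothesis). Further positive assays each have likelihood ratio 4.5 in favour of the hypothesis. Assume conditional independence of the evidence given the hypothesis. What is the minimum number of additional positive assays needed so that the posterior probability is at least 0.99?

5

Prior odds = 0.037/0.963 = 37/963.
Bayes factor of the evidence already in hand = 3.
Odds after that evidence = (37/963) × 3 = 37/321.
Target odds = 0.99/0.01 = 99.
Need 4.5ⁿ ≥ 99 ÷ (37/321) = 31779/37.
4.5⁴ = 410.0625 falls short of 31779/37 but 4.5⁵ = 1845.28125 reaches it, so n = 5.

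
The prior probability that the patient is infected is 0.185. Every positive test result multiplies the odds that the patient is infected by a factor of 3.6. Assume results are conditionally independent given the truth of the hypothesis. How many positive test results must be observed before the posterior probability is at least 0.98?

5

Prior odds = 0.185/0.815 = 37/163.
Likelihood ratio per positive test result = 3.6.
Target posterior odds = 0.98/0.02 = 49.
Require 3.6ⁿ ≥ 49 ÷ (37/163) = 7987/37.
3.6⁴ = 167.9616 falls short of 7987/37 but 3.6⁵ = 604.66176 reaches it, so n = 5.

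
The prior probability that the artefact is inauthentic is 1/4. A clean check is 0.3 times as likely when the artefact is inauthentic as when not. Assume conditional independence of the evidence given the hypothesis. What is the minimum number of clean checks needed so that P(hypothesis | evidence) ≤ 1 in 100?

Prior odds = 0.25/0.75 = 1/3.
Likelihood ratio per clean check = 0.3.
Target odds: 0.01 ÷ 0.99 = 1/99.
Need (1/3) × 0.3ⁿ ≤ 1/99, i.e. 0.3ⁿ ≤ 1/33.
0.3² = 0.09 is still above 1/33 but 0.3³ = 0.027 is at or below it, so n = 3.

3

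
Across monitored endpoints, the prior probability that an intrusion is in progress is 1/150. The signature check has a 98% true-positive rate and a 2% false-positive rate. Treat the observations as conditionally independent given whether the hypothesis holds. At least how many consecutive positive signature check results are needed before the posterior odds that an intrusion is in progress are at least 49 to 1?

3

Prior odds = (1/150)/(149/150) = 1/149.
Likelihood ratio of a positive result = 0.98/0.02 = 49.
Target odds = 49.
Need (1/149) × 49ⁿ ≥ 49, i.e. 49ⁿ ≥ 7301.
49² = 2401 falls short of 7301 but 49³ = 117649 reaches it, so n = 3.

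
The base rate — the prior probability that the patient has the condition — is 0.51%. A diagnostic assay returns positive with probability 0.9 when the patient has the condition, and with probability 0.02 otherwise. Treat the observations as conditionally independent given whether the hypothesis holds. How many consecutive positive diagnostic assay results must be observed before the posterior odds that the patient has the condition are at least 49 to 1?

3

Prior odds: 0.0051 ÷ 0.9949 = 51/9949.
Likelihood ratio of a positive result = 0.9/0.02 = 45.
Target odds = 49.
Need (51/9949) × 45ⁿ ≥ 49, i.e. 45ⁿ ≥ 487501/51.
45² = 2025 falls short of 487501/51 but 45³ = 91125 reaches it, so n = 3.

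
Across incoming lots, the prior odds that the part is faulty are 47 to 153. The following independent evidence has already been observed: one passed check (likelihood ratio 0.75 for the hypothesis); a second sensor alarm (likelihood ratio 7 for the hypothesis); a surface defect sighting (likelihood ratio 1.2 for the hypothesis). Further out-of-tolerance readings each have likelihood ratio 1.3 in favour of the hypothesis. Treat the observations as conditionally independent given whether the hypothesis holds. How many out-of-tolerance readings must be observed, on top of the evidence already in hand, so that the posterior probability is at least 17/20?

Prior odds = 47/153.
Combined Bayes factor of the evidence already in hand = 0.75 × 7 × 1.2 = 6.3.
Odds after that evidence = (47/153) × 6.3 = 329/170.
Target odds = 0.85/0.15 = 17/3.
Need 1.3ⁿ ≥ 17/3 ÷ (329/170) = 2890/987.
1.3⁴ = 2.8561 falls short of 2890/987 but 1.3⁵ = 371293/100000 reaches it, so n = 5.

5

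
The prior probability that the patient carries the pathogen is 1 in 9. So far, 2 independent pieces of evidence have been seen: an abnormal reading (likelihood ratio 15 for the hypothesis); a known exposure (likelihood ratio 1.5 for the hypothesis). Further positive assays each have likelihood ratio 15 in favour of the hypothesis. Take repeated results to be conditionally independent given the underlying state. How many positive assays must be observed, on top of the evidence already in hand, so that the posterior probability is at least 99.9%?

3

Prior odds = (1/9)/(8/9) = 0.125.
Combined Bayes factor of the evidence already in hand = 15 × 1.5 = 22.5.
Odds after that evidence = 0.125 × 22.5 = 2.8125.
Target odds = 0.999/0.001 = 999.
Need 15ⁿ ≥ 999 ÷ 2.8125 = 355.2.
15² = 225 falls short of 355.2 but 15³ = 3375 reaches it, so n = 3.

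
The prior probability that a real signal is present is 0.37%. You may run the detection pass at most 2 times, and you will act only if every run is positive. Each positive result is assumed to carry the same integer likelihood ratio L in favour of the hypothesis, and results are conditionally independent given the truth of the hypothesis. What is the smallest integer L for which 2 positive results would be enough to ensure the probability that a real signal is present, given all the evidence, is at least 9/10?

Prior odds = 0.0037/0.9963 = 37/9963.
Target odds = 0.9/0.1 = 9.
Need L² ≥ 9 ÷ (37/9963) = 89667/37.
49² = 2401 < 89667/37 ≤ 2500 = 50², so L = 50.

50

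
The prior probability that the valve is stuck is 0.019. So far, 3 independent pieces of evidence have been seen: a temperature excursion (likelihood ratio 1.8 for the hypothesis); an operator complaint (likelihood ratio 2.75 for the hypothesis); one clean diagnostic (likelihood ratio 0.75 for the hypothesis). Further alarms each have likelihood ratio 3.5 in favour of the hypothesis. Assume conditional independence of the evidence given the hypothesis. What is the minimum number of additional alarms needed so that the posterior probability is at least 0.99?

6

Prior odds = 0.019/0.981 = 19/981.
Combined Bayes factor of the evidence already in hand = 1.8 × 2.75 × 0.75 = 3.7125.
Odds after that evidence = (19/981) × 3.7125 = 627/8720.
Target odds = 0.99/0.01 = 99.
Need 3.5ⁿ ≥ 99 ÷ (627/8720) = 26160/19.
3.5⁵ = 525.21875 falls short of 26160/19 but 3.5⁶ = 1838.265625 reaches it, so n = 6.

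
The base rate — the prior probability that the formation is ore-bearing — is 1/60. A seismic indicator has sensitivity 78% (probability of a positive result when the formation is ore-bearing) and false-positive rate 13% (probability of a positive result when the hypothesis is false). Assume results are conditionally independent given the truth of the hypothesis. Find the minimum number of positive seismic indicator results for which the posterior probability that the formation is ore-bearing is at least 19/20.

Prior odds = (1/60)/(59/60) = 1/59.
Likelihood ratio of a positive result = 0.78/0.13 = 6.
Target posterior odds = 0.95/0.05 = 19.
Require 6ⁿ ≥ 19 ÷ (1/59) = 1121.
6³ = 216 falls short of 1121 but 6⁴ = 1296 reaches it, so n = 4.

4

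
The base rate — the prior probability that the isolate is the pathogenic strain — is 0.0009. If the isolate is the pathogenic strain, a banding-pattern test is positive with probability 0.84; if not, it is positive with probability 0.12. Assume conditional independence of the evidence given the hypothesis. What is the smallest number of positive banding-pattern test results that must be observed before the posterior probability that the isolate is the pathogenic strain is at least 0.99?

Prior odds: 0.0009 ÷ 0.9991 = 9/9991.
Likelihood ratio of a positive = 0.84/0.12 = 7.
Target posterior odds = 0.99/0.01 = 99.
Require 7ⁿ ≥ 99 ÷ (9/9991) = 109901.
7⁵ = 16807 falls short of 109901 but 7⁶ = 117649 reaches it, so n = 6.

6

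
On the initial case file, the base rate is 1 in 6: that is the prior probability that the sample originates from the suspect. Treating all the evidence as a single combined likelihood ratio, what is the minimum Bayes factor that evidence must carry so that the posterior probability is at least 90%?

Prior odds = (1/6)/(5/6) = 0.2.
Target odds = 0.9/0.1 = 9.
Required Bayes factor = 9 ÷ 0.2 = 45.

45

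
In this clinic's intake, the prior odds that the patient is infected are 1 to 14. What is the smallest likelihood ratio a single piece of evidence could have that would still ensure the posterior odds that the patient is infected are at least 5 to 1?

Prior odds = 1/14.
Target odds = 5.
Required Bayes factor = 5 ÷ (1/14) = 70.

70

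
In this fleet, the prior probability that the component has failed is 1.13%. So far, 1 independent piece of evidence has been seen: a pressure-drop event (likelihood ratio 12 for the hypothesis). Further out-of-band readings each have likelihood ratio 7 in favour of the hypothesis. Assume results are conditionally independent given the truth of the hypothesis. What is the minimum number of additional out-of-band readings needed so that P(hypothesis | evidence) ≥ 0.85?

Prior odds = 0.0113/0.9887 = 113/9887.
Bayes factor of the evidence already in hand = 12.
Odds after that evidence = (113/9887) × 12 = 1356/9887.
Target odds = 0.85/0.15 = 17/3.
Need 7ⁿ ≥ 17/3 ÷ (1356/9887) = 168079/4068.
7¹ = 7 falls short of 168079/4068 but 7² = 49 reaches it, so n = 2.

2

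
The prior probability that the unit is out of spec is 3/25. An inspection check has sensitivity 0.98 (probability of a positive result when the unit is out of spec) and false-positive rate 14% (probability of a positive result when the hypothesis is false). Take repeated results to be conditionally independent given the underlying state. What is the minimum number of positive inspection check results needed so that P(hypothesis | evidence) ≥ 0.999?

Prior odds: 0.12 ÷ 0.88 = 3/22.
Likelihood ratio of a positive result = 0.98/0.14 = 7.
Target posterior odds = 0.999/0.001 = 999.
Need (3/22) × 7ⁿ ≥ 999, i.e. 7ⁿ ≥ 7326.
7⁴ = 2401 falls short of 7326 but 7⁵ = 16807 reaches it, so n = 5.

5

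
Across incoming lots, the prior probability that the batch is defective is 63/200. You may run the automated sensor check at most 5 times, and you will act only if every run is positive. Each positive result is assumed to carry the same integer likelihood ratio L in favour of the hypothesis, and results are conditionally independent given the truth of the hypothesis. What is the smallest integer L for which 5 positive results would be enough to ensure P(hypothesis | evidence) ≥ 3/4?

2

Prior odds = 0.315/0.685 = 63/137.
Target odds = 0.75/0.25 = 3.
Need L⁵ ≥ 3 ÷ (63/137) = 137/21.
1⁵ = 1 < 137/21 ≤ 32 = 2⁵, so L = 2.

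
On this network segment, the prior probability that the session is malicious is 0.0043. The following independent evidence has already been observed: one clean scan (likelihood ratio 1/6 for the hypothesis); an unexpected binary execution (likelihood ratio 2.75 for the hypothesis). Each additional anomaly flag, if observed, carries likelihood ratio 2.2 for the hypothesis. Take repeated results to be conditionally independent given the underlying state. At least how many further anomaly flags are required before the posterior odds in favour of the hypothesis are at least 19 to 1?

Prior odds = 0.0043/0.9957 = 43/9957.
Combined Bayes factor of the evidence already in hand = (1/6) × 2.75 = 11/24.
Odds after that evidence = (43/9957) × 11/24 = 473/238968.
Target odds = 19.
Need 2.2ⁿ ≥ 19 ÷ (473/238968) = 4540392/473.
2.2¹¹ ≈5843.18 falls short of 4540392/473 but 2.2¹² ≈12855 reaches it, so n = 12.

12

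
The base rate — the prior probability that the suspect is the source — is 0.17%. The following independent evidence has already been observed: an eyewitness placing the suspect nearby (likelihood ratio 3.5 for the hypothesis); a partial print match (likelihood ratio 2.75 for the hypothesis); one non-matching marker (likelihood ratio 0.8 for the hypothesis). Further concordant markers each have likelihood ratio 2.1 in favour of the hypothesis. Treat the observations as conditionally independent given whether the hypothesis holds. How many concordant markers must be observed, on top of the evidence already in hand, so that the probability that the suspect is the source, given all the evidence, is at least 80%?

8

Prior odds = 0.0017/0.9983 = 17/9983.
Combined Bayes factor of the evidence already in hand = 3.5 × 2.75 × 0.8 = 7.7.
Odds after that evidence = (17/9983) × 7.7 = 1309/99830.
Target odds = 0.8/0.2 = 4.
Need 2.1ⁿ ≥ 4 ÷ (1309/99830) = 399320/1309.
2.1⁷ ≈180.109 falls short of 399320/1309 but 2.1⁸ ≈378.229 reaches it, so n = 8.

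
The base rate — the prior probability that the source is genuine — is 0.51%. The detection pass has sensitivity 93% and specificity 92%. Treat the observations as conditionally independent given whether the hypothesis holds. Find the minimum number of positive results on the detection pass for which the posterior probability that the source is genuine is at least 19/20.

4

Prior odds = 0.0051/0.9949 = 51/9949.
False-positive rate = 1 − 0.92 = 0.08; likelihood ratio of a positive = 0.93/0.08 = 11.625.
Target posterior odds = 0.95/0.05 = 19.
Need (51/9949) × 11.625ⁿ ≥ 19, i.e. 11.625ⁿ ≥ 189031/51.
11.625³ = 804357/512 falls short of 189031/51 but 11.625⁴ = 74805201/4096 reaches it, so n = 4.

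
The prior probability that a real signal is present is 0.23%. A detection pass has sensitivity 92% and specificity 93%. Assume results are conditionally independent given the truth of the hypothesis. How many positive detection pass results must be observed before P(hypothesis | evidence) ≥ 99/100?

Prior odds: 0.0023 ÷ 0.9977 = 23/9977.
False-positive rate = 1 − 0.93 = 0.07; likelihood ratio of a positive = 0.92/0.07 = 92/7.
Target posterior odds = 0.99/0.01 = 99.
Need (23/9977) × (92/7)ⁿ ≥ 99, i.e. (92/7)ⁿ ≥ 987723/23.
(92/7)⁴ = 71639296/2401 falls short of 987723/23 but (92/7)⁵ ≈392147 reaches it, so n = 5.

5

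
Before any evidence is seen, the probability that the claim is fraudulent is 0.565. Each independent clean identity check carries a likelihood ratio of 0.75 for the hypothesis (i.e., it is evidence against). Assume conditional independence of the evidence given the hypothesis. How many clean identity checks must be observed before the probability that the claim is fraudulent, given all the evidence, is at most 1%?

17

Prior odds = 0.565/0.435 = 113/87.
Likelihood ratio per clean identity check = 0.75.
Target odds: 0.01 ÷ 0.99 = 1/99.
Require 0.75ⁿ ≤ 1/99 ÷ (113/87) = 29/3729.
0.75¹⁶ ≈0.0100226 is still above 29/3729 but 0.75¹⁷ ≈0.00751695 is at or below it, so n = 17.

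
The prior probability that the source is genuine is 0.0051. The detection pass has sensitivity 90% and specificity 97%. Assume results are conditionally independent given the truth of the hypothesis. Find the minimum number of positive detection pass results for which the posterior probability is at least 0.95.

3

Prior odds: 0.0051 ÷ 0.9949 = 51/9949.
False-positive rate = 1 − 0.97 = 0.03; likelihood ratio of a positive = 0.9/0.03 = 30.
Target posterior odds = 0.95/0.05 = 19.
Need (51/9949) × 30ⁿ ≥ 19, i.e. 30ⁿ ≥ 189031/51.
30² = 900 falls short of 189031/51 but 30³ = 27000 reaches it, so n = 3.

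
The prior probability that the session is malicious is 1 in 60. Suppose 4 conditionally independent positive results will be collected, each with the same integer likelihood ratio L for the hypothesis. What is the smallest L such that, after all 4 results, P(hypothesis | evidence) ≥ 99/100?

Prior odds = (1/60)/(59/60) = 1/59.
Target odds = 0.99/0.01 = 99.
Need L⁴ ≥ 99 ÷ (1/59) = 5841.
8⁴ = 4096 < 5841 ≤ 6561 = 9⁴, so L = 9.

9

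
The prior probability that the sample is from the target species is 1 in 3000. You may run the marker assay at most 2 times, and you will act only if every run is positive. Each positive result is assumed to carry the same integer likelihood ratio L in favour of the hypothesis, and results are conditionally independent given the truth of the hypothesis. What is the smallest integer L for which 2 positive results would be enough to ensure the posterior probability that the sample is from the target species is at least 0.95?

Prior odds = (1/3000)/(2999/3000) = 1/2999.
Target odds = 0.95/0.05 = 19.
Need L² ≥ 19 ÷ (1/2999) = 56981.
238² = 56644 < 56981 ≤ 57121 = 239², so L = 239.

239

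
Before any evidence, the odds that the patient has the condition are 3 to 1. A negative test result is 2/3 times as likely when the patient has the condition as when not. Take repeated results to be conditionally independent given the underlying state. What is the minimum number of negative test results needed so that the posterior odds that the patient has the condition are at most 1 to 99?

Prior odds = 3.
Likelihood ratio per negative test result = 2/3.
Target odds = 1/99.
Require (2/3)ⁿ ≤ 1/99 ÷ 3 = 1/297.
(2/3)¹⁴ = 16384/4782969 is still above 1/297 but (2/3)¹⁵ = 32768/14348907 is at or below it, so n = 15.

15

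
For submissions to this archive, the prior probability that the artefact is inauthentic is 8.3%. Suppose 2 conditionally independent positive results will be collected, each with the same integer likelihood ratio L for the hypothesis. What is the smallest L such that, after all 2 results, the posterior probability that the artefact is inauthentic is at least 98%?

Prior odds = 0.083/0.917 = 83/917.
Target odds = 0.98/0.02 = 49.
Need L² ≥ 49 ÷ (83/917) = 44933/83.
23² = 529 < 44933/83 ≤ 576 = 24², so L = 24.

24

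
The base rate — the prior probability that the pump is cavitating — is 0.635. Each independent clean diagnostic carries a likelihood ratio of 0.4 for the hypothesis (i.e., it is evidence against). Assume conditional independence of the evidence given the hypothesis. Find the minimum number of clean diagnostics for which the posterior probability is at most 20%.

Prior odds = 0.635/0.365 = 127/73.
Likelihood ratio per clean diagnostic = 0.4.
Target posterior odds = 0.2/0.8 = 0.25.
Require 0.4ⁿ ≤ 0.25 ÷ (127/73) = 73/508.
0.4² = 0.16 is still above 73/508 but 0.4³ = 0.064 is at or below it, so n = 3.

3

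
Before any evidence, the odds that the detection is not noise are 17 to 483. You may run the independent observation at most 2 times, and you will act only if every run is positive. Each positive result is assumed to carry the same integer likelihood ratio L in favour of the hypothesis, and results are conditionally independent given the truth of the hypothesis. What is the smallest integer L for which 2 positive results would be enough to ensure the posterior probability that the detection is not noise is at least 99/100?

Prior odds = 17/483.
Target odds = 0.99/0.01 = 99.
Need L² ≥ 99 ÷ (17/483) = 47817/17.
53² = 2809 < 47817/17 ≤ 2916 = 54², so L = 54.

54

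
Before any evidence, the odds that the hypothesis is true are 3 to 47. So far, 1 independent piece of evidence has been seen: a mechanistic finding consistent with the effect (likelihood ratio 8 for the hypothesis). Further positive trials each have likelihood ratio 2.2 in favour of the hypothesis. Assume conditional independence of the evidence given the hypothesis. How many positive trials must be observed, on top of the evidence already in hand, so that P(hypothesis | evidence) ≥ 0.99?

7

Prior odds = 3/47.
Bayes factor of the evidence already in hand = 8.
Odds after that evidence = (3/47) × 8 = 24/47.
Target odds = 0.99/0.01 = 99.
Need 2.2ⁿ ≥ 99 ÷ (24/47) = 193.875.
2.2⁶ = 1771561/15625 falls short of 193.875 but 2.2⁷ = 19487171/78125 reaches it, so n = 7.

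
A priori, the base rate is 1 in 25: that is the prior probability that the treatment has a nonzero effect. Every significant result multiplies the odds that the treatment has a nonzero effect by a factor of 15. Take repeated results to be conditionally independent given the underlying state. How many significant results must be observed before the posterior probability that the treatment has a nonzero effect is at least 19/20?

Prior odds = 0.04/0.96 = 1/24.
Likelihood ratio per significant result = 15.
Target odds: 0.95 ÷ 0.05 = 19.
Require 15ⁿ ≥ 19 ÷ (1/24) = 456.
15² = 225 falls short of 456 but 15³ = 3375 reaches it, so n = 3.

3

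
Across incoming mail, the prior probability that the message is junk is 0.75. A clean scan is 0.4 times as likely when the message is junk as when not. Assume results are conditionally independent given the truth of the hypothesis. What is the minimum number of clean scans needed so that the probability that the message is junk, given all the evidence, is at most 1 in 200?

7

Prior odds = 0.75/0.25 = 3.
Likelihood ratio per clean scan = 0.4.
Target odds: 0.005 ÷ 0.995 = 1/199.
Need 3 × 0.4ⁿ ≤ 1/199, i.e. 0.4ⁿ ≤ 1/597.
0.4⁶ = 64/15625 is still above 1/597 but 0.4⁷ = 128/78125 is at or below it, so n = 7.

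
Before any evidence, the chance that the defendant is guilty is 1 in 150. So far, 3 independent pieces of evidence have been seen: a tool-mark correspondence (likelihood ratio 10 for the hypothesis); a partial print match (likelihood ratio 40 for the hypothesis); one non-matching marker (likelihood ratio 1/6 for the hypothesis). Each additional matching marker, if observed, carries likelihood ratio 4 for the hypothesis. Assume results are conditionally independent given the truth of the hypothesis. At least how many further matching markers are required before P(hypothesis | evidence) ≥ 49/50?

Prior odds = (1/150)/(149/150) = 1/149.
Combined Bayes factor of the evidence already in hand = 10 × 40 × (1/6) = 200/3.
Odds after that evidence = (1/149) × 200/3 = 200/447.
Target odds = 0.98/0.02 = 49.
Need 4ⁿ ≥ 49 ÷ (200/447) = 109.515.
4³ = 64 falls short of 109.515 but 4⁴ = 256 reaches it, so n = 4.

4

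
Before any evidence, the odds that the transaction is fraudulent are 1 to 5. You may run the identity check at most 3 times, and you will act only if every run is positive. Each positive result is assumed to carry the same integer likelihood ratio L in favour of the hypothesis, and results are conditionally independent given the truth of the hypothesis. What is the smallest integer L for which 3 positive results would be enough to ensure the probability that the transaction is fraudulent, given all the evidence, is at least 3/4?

Prior odds = 0.2.
Target odds = 0.75/0.25 = 3.
Need L³ ≥ 3 ÷ 0.2 = 15.
2³ = 8 < 15 ≤ 27 = 3³, so L = 3.

3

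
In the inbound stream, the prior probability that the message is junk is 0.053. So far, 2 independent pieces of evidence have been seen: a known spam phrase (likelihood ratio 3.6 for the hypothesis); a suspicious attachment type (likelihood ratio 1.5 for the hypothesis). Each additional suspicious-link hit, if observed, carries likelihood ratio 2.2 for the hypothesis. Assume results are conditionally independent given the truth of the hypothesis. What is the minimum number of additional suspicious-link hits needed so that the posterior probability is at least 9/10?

5

Prior odds = 0.053/0.947 = 53/947.
Combined Bayes factor of the evidence already in hand = 3.6 × 1.5 = 5.4.
Odds after that evidence = (53/947) × 5.4 = 1431/4735.
Target odds = 0.9/0.1 = 9.
Need 2.2ⁿ ≥ 9 ÷ (1431/4735) = 4735/159.
2.2⁴ = 23.4256 falls short of 4735/159 but 2.2⁵ = 51.53632 reaches it, so n = 5.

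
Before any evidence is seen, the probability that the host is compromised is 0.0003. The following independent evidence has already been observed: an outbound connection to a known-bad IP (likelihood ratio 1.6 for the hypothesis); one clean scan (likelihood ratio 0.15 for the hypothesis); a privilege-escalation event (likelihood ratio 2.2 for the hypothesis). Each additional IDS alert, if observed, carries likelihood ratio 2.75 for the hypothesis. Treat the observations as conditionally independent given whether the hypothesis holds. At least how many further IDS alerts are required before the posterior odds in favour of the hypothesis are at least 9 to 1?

Prior odds = 0.0003/0.9997 = 3/9997.
Combined Bayes factor of the evidence already in hand = 1.6 × 0.15 × 2.2 = 0.528.
Odds after that evidence = (3/9997) × 0.528 = 198/1249625.
Target odds = 9.
Need 2.75ⁿ ≥ 9 ÷ (198/1249625) = 1249625/22.
2.75¹⁰ ≈24735.9 falls short of 1249625/22 but 2.75¹¹ ≈68023.6 reaches it, so n = 11.

11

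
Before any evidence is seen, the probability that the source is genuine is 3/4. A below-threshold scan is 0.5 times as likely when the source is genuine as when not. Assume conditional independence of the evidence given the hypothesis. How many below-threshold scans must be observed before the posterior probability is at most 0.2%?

11

Prior odds = 0.75/0.25 = 3.
Likelihood ratio per below-threshold scan = 0.5.
Target odds: 0.002 ÷ 0.998 = 1/499.
Need 3 × 0.5ⁿ ≤ 1/499, i.e. 0.5ⁿ ≤ 1/1497.
0.5¹⁰ = 1/1024 is still above 1/1497 but 0.5¹¹ = 1/2048 is at or below it, so n = 11.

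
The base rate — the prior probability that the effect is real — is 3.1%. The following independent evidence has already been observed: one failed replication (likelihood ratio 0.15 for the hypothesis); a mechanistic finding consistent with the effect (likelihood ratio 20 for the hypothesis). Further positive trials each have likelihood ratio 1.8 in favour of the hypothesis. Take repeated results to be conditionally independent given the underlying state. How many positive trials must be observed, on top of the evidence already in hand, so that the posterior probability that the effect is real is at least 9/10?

Prior odds = 0.031/0.969 = 31/969.
Combined Bayes factor of the evidence already in hand = 0.15 × 20 = 3.
Odds after that evidence = (31/969) × 3 = 31/323.
Target odds = 0.9/0.1 = 9.
Need 1.8ⁿ ≥ 9 ÷ (31/323) = 2907/31.
1.8⁷ = 4782969/78125 falls short of 2907/31 but 1.8⁸ = 43046721/390625 reaches it, so n = 8.

8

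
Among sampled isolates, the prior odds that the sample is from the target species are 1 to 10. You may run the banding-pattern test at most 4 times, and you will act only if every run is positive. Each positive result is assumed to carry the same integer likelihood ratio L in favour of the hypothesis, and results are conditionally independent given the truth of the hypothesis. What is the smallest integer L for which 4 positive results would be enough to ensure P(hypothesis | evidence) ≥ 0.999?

Prior odds = 0.1.
Target odds = 0.999/0.001 = 999.
Need L⁴ ≥ 999 ÷ 0.1 = 9990.
9⁴ = 6561 < 9990 ≤ 10000 = 10⁴, so L = 10.

10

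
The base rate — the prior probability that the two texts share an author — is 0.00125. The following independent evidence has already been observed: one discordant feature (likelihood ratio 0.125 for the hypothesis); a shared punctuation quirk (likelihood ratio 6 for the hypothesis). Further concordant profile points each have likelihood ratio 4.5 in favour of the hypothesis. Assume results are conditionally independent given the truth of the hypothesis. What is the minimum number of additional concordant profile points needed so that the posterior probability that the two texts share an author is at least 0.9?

Prior odds = 0.00125/0.99875 = 1/799.
Combined Bayes factor of the evidence already in hand = 0.125 × 6 = 0.75.
Odds after that evidence = (1/799) × 0.75 = 3/3196.
Target odds = 0.9/0.1 = 9.
Need 4.5ⁿ ≥ 9 ÷ (3/3196) = 9588.
4.5⁶ = 8303.765625 falls short of 9588 but 4.5⁷ = 4782969/128 reaches it, so n = 7.

7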